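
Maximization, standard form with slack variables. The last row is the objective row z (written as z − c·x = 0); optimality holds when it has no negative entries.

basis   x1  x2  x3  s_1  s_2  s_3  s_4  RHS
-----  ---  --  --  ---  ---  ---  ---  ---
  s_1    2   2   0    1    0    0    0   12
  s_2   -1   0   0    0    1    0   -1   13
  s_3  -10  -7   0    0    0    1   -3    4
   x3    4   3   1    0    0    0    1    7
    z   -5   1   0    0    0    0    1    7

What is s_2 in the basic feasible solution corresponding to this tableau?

13

s_2 is basic (row 2); its value is the RHS of that row, 13.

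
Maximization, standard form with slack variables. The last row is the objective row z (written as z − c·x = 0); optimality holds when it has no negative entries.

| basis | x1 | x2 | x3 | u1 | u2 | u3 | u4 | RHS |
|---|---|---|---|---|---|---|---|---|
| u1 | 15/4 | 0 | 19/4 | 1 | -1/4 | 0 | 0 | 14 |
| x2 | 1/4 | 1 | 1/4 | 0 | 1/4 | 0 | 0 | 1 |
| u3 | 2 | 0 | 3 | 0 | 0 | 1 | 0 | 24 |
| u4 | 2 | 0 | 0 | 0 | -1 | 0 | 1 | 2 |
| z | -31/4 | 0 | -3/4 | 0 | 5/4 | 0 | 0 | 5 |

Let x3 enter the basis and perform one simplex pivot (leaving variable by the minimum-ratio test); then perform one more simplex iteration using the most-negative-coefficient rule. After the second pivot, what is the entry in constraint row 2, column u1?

-1/19

Ratio test on column x3 — row 1: 14/(19/4) = 56/19; row 2: 1/(1/4) = 4; row 3: 24/3 = 8; row 4: entry 0 ≤ 0. Minimum is 56/19 at row 1 (u1 leaves); pivot element 19/4.
Divide row 1 by 19/4; eliminate column x3 from the other rows.
Second iteration: most negative z-row entry is -136/19 in column x1, so x1 enters.
Ratio test on column x1 — row 1: (56/19)/(15/19) = 56/15; row 2: (5/19)/(1/19) = 5; row 3: entry -7/19 ≤ 0; row 4: 2/2 = 1. Minimum is 1 at row 4 (u4 leaves); pivot element 2.
Divide row 4 by 2; eliminate column x1 from the other rows.
After both pivots, the entry at constraint row 2, column u1 is -1/19.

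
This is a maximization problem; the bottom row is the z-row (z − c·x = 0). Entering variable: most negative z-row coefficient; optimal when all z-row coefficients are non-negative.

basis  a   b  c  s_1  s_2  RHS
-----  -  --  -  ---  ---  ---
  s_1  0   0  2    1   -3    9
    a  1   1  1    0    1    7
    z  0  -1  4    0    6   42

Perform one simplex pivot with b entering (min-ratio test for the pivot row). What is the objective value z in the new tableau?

49

Ratio test on column b — row 1: entry 0 ≤ 0; row 2: 7/1 = 7. Minimum is 7 at row 2 (a leaves); pivot element 1.
Pivot on row 2; the z-row RHS becomes 42 − (-1)·7 = 49.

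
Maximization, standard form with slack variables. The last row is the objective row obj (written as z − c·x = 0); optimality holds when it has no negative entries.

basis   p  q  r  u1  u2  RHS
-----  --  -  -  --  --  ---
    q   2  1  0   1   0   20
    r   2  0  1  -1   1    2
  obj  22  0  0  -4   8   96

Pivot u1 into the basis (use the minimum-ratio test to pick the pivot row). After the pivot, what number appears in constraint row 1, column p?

Ratio test on column u1 — row 1: 20/1 = 20; row 2: entry -1 ≤ 0. Minimum is 20 at row 1 (q leaves); pivot element 1.
Divide row 1 by 1; eliminate column u1 from the other rows.
In the new row 1, the p entry is the old entry divided by the pivot: 2/1 = 2.

2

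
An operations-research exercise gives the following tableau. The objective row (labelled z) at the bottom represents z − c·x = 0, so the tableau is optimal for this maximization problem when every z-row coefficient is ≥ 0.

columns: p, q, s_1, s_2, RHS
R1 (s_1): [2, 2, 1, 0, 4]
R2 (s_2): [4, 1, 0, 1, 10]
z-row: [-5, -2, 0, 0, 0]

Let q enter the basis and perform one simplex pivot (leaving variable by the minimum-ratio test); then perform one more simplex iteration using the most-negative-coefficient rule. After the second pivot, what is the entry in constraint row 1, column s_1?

Ratio test on column q — row 1: 4/2 = 2; row 2: 10/1 = 10. Minimum is 2 at row 1 (s_1 leaves); pivot element 2.
Divide row 1 by 2; eliminate column q from the other rows.
Second iteration: most negative z-row entry is -3 in column p, so p enters.
Ratio test on column p — row 1: 2/1 = 2; row 2: 8/3 = 8/3. Minimum is 2 at row 1 (q leaves); pivot element 1.
Divide row 1 by 1; eliminate column p from the other rows.
After both pivots, the entry at constraint row 1, column s_1 is 1/2.

1/2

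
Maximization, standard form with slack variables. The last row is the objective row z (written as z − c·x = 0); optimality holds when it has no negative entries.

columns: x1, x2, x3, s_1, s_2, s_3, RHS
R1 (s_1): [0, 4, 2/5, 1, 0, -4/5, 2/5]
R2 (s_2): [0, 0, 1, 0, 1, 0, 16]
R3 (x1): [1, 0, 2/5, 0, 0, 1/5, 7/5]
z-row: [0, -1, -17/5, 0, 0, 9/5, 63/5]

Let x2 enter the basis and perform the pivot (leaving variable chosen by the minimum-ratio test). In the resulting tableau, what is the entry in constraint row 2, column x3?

1

Ratio test on column x2 — row 1: (2/5)/4 = 1/10; row 2: entry 0 ≤ 0; row 3: entry 0 ≤ 0. Minimum is 1/10 at row 1 (s_1 leaves); pivot element 4.
Divide row 1 by 4; eliminate column x2 from the other rows.
Row 2 update in column x3: 1 − 0·(1/10) = 1.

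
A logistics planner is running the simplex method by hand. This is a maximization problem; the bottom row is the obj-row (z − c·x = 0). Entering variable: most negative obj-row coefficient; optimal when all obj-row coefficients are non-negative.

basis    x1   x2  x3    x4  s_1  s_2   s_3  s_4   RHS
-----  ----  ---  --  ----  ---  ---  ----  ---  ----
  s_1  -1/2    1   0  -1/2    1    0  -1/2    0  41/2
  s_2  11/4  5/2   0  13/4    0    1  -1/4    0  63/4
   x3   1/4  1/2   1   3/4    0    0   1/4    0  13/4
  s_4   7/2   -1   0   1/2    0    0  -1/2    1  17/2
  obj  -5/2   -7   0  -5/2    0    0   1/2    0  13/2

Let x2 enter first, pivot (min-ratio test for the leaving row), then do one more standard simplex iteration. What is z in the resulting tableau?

152/3

Ratio test on column x2 — row 1: (41/2)/1 = 41/2; row 2: (63/4)/(5/2) = 63/10; row 3: (13/4)/(1/2) = 13/2; row 4: entry -1 ≤ 0. Minimum is 63/10 at row 2 (s_2 leaves); pivot element 5/2.
Pivot on row 2; the obj-row RHS becomes 13/2 − (-7)·(63/10) = 253/5.
Next entering variable (most negative obj-row entry -1/5): s_3.
Ratio test on column s_3 — row 1: entry -2/5 ≤ 0; row 2: entry -1/10 ≤ 0; row 3: (1/10)/(3/10) = 1/3; row 4: entry -3/5 ≤ 0. Minimum is 1/3 at row 3 (x3 leaves); pivot element 3/10.
After the second pivot the obj-row RHS is 253/5 − (-1/5)·(1/3) = 152/3.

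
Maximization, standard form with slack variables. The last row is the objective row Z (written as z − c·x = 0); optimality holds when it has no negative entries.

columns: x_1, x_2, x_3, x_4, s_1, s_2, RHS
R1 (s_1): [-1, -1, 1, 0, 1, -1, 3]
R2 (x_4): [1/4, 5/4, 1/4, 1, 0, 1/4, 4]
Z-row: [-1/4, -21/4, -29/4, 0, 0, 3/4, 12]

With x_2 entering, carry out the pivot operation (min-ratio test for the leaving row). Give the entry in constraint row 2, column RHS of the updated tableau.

Ratio test on column x_2 — row 1: entry -1 ≤ 0; row 2: 4/(5/4) = 16/5. Minimum is 16/5 at row 2 (x_4 leaves); pivot element 5/4.
Divide row 2 by 5/4; eliminate column x_2 from the other rows.
In the new row 2, the RHS entry is the old entry divided by the pivot: 4/(5/4) = 16/5.

16/5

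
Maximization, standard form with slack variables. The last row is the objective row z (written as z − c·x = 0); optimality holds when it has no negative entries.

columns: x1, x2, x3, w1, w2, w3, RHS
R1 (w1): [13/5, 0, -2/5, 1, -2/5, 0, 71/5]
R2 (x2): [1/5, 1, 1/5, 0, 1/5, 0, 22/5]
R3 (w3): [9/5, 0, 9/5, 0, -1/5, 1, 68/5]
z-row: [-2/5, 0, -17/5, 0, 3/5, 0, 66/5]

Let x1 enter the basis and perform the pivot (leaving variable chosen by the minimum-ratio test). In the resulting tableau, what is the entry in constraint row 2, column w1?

Ratio test on column x1 — row 1: (71/5)/(13/5) = 71/13; row 2: (22/5)/(1/5) = 22; row 3: (68/5)/(9/5) = 68/9. Minimum is 71/13 at row 1 (w1 leaves); pivot element 13/5.
Divide row 1 by 13/5; eliminate column x1 from the other rows.
Row 2 update in column w1: 0 − (1/5)·(5/13) = -1/13.

-1/13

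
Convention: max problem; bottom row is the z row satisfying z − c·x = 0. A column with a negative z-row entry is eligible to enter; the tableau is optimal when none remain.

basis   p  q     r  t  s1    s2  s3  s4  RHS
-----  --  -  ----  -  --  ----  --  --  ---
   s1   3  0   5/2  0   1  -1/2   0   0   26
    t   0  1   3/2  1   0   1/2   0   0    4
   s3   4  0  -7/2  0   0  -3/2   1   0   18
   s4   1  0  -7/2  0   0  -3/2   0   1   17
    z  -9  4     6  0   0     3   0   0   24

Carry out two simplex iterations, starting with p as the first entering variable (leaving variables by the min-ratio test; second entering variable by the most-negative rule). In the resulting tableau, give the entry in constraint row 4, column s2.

-33/41

Ratio test on column p — row 1: 26/3 = 26/3; row 2: entry 0 ≤ 0; row 3: 18/4 = 9/2; row 4: 17/1 = 17. Minimum is 9/2 at row 3 (s3 leaves); pivot element 4.
Divide row 3 by 4; eliminate column p from the other rows.
Second iteration: most negative z-row entry is -15/8 in column r, so r enters.
Ratio test on column r — row 1: (25/2)/(41/8) = 100/41; row 2: 4/(3/2) = 8/3; row 3: entry -7/8 ≤ 0; row 4: entry -21/8 ≤ 0. Minimum is 100/41 at row 1 (s1 leaves); pivot element 41/8.
Divide row 1 by 41/8; eliminate column r from the other rows.
After both pivots, the entry at constraint row 4, column s2 is -33/41.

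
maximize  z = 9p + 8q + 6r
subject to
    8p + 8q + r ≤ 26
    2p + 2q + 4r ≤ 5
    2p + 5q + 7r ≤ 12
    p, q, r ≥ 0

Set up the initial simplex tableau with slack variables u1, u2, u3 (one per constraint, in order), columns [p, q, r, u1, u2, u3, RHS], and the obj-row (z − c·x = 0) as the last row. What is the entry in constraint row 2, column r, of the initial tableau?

4

Constraint 2 has coefficient 4 on r.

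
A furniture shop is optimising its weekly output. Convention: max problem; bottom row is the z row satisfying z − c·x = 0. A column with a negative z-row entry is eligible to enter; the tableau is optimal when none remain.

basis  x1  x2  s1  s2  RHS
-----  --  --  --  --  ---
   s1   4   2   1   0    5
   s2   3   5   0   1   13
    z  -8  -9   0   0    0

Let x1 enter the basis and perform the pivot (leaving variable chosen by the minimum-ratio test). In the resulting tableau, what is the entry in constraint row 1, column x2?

1/2

Ratio test on column x1 — row 1: 5/4 = 5/4; row 2: 13/3 = 13/3. Minimum is 5/4 at row 1 (s1 leaves); pivot element 4.
Divide row 1 by 4; eliminate column x1 from the other rows.
In the new row 1, the x2 entry is the old entry divided by the pivot: 2/4 = 1/2.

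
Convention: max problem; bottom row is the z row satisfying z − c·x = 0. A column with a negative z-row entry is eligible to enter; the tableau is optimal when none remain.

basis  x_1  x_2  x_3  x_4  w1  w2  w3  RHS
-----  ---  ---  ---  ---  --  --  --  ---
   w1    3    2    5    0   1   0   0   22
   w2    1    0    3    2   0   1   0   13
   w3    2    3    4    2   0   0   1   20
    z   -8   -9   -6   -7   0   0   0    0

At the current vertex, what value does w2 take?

13

w2 is basic (row 2); its value is the RHS of that row, 13.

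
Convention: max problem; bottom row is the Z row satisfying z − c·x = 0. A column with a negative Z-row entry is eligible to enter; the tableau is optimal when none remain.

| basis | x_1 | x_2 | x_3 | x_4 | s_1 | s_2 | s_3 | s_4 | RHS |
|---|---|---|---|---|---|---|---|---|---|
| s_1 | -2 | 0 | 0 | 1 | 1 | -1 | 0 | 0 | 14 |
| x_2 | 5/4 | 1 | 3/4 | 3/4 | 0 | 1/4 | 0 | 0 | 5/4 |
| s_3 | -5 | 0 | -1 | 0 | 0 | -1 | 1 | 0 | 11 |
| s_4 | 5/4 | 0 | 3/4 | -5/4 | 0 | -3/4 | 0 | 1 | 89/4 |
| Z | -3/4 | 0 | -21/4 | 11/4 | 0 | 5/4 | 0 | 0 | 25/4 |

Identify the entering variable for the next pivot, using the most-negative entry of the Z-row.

x_3

Negative Z-row entries: x_1: -3/4, x_3: -21/4.
The most negative is -21/4 in column x_3, so x_3 enters.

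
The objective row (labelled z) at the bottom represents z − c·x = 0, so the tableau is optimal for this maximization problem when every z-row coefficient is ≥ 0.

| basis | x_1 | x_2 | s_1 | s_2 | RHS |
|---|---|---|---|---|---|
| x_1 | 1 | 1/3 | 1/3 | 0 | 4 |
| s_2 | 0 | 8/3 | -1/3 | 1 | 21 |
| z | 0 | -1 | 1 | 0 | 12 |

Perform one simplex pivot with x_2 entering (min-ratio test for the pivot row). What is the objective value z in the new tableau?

159/8

Ratio test on column x_2 — row 1: 4/(1/3) = 12; row 2: 21/(8/3) = 63/8. Minimum is 63/8 at row 2 (s_2 leaves); pivot element 8/3.
Pivot on row 2; the z-row RHS becomes 12 − (-1)·(63/8) = 159/8.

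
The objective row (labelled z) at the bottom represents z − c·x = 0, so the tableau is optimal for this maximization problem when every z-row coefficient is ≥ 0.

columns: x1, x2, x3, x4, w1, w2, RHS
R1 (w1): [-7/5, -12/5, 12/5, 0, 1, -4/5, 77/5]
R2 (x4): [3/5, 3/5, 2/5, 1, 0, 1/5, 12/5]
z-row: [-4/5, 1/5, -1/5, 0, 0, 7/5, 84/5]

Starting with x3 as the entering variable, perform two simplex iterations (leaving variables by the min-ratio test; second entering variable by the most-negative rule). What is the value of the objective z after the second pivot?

Ratio test on column x3 — row 1: (77/5)/(12/5) = 77/12; row 2: (12/5)/(2/5) = 6. Minimum is 6 at row 2 (x4 leaves); pivot element 2/5.
Pivot on row 2; the z-row RHS becomes 84/5 − (-1/5)·6 = 18.
Next entering variable (most negative z-row entry -1/2): x1.
Ratio test on column x1 — row 1: entry -5 ≤ 0; row 2: 6/(3/2) = 4. Minimum is 4 at row 2 (x3 leaves); pivot element 3/2.
After the second pivot the z-row RHS is 18 − (-1/2)·4 = 20.

20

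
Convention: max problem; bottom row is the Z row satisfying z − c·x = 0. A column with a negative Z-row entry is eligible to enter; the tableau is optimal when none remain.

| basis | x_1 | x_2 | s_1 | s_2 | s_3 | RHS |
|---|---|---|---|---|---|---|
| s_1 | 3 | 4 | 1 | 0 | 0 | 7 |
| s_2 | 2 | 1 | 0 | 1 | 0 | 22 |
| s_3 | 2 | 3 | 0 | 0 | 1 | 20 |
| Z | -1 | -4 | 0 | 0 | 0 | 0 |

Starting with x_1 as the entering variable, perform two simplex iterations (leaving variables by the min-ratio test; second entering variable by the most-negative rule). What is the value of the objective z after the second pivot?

Ratio test on column x_1 — row 1: 7/3 = 7/3; row 2: 22/2 = 11; row 3: 20/2 = 10. Minimum is 7/3 at row 1 (s_1 leaves); pivot element 3.
Pivot on row 1; the Z-row RHS becomes 0 − (-1)·(7/3) = 7/3.
Next entering variable (most negative Z-row entry -8/3): x_2.
Ratio test on column x_2 — row 1: (7/3)/(4/3) = 7/4; row 2: entry -5/3 ≤ 0; row 3: (46/3)/(1/3) = 46. Minimum is 7/4 at row 1 (x_1 leaves); pivot element 4/3.
After the second pivot the Z-row RHS is 7/3 − (-8/3)·(7/4) = 7.

7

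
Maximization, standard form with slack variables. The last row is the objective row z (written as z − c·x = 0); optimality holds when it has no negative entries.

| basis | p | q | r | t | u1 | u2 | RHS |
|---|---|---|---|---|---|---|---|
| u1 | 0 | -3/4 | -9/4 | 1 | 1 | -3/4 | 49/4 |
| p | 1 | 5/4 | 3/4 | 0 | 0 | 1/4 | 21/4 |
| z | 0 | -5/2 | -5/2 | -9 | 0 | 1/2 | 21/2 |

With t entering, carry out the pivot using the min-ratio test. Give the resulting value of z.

Ratio test on column t — row 1: (49/4)/1 = 49/4; row 2: entry 0 ≤ 0. Minimum is 49/4 at row 1 (u1 leaves); pivot element 1.
Pivot on row 1; the z-row RHS becomes 21/2 − (-9)·(49/4) = 483/4.

483/4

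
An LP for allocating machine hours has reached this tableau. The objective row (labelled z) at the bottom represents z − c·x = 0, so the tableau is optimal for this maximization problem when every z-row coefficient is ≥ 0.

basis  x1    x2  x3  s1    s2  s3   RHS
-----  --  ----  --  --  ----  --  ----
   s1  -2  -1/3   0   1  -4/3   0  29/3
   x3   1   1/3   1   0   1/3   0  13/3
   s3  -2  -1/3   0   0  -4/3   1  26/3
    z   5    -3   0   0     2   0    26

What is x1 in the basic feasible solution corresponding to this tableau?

x1 is not in the basis, so in the current basic feasible solution x1 = 0.

0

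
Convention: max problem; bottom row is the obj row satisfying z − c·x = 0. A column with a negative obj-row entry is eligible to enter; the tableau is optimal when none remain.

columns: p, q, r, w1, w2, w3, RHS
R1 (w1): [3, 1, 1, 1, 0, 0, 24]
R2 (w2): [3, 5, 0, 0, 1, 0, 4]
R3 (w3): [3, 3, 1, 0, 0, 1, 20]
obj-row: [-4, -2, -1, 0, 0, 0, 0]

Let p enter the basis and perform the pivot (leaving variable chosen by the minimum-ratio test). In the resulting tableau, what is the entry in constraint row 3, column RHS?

Ratio test on column p — row 1: 24/3 = 8; row 2: 4/3 = 4/3; row 3: 20/3 = 20/3. Minimum is 4/3 at row 2 (w2 leaves); pivot element 3.
Divide row 2 by 3; eliminate column p from the other rows.
Row 3 update in column RHS: 20 − 3·(4/3) = 16.

16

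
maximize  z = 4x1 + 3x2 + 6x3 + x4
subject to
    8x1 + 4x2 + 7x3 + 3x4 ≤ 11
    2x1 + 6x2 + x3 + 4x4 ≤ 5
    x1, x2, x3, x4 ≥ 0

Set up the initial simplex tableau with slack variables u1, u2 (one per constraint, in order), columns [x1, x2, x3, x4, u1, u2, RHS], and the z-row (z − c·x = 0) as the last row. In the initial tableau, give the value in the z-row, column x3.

The z-row carries the negated objective coefficients: the x3 entry is -6.

-6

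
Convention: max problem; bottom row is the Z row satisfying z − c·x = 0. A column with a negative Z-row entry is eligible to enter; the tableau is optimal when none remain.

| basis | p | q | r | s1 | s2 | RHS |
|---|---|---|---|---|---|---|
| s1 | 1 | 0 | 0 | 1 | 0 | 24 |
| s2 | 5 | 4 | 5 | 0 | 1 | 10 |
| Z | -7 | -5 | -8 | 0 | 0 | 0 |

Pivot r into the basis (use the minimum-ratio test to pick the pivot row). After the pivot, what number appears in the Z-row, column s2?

Ratio test on column r — row 1: entry 0 ≤ 0; row 2: 10/5 = 2. Minimum is 2 at row 2 (s2 leaves); pivot element 5.
Divide row 2 by 5; eliminate column r from the other rows.
Z-row update in column s2: 0 − (-8)·(1/5) = 8/5.

8/5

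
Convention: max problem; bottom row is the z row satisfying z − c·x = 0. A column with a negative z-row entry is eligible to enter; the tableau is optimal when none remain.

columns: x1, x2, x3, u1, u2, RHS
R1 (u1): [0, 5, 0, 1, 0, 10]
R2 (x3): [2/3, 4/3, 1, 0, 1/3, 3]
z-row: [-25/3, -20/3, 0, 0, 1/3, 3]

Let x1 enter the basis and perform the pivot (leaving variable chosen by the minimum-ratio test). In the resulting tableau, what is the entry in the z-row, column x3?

25/2

Ratio test on column x1 — row 1: entry 0 ≤ 0; row 2: 3/(2/3) = 9/2. Minimum is 9/2 at row 2 (x3 leaves); pivot element 2/3.
Divide row 2 by 2/3; eliminate column x1 from the other rows.
z-row update in column x3: 0 − (-25/3)·(3/2) = 25/2.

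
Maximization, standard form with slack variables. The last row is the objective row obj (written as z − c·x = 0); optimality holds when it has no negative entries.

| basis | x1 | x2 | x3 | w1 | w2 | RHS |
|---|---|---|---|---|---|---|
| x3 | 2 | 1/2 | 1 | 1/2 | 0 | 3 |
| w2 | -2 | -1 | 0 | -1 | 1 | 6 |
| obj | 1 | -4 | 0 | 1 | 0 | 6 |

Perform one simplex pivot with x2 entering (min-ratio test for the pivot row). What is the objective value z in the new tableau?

30

Ratio test on column x2 — row 1: 3/(1/2) = 6; row 2: entry -1 ≤ 0. Minimum is 6 at row 1 (x3 leaves); pivot element 1/2.
Pivot on row 1; the obj-row RHS becomes 6 − (-4)·6 = 30.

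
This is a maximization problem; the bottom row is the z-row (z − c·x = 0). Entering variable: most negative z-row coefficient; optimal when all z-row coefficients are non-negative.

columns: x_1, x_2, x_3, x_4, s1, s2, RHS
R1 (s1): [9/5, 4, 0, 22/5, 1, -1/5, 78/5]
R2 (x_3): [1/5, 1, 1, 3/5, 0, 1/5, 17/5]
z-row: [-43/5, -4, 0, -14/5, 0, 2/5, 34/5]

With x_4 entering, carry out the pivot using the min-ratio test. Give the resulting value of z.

184/11

Ratio test on column x_4 — row 1: (78/5)/(22/5) = 39/11; row 2: (17/5)/(3/5) = 17/3. Minimum is 39/11 at row 1 (s1 leaves); pivot element 22/5.
Pivot on row 1; the z-row RHS becomes 34/5 − (-14/5)·(39/11) = 184/11.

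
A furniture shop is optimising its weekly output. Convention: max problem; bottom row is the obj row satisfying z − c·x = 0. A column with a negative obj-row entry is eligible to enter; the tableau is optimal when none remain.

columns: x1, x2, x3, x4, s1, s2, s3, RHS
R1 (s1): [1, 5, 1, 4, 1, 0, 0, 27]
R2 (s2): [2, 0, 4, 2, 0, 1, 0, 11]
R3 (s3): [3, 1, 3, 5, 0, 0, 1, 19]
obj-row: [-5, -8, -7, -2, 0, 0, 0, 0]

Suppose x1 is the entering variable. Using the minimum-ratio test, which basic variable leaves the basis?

Column x1 entries and ratios — s1: 27/1 = 27; s2: 11/2 = 11/2; s3: 19/3 = 19/3.
Smallest ratio is 11/2 in the row of s2, so s2 leaves.

s2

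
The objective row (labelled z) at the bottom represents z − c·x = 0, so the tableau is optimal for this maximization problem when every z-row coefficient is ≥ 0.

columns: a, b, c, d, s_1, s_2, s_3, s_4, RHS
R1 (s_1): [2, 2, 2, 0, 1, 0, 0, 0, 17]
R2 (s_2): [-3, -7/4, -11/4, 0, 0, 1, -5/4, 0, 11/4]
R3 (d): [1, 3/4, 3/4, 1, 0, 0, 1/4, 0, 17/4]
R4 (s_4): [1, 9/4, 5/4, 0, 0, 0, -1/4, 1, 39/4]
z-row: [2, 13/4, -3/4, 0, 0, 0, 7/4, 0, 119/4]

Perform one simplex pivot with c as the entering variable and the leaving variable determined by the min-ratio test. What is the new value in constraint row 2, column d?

11/3

Ratio test on column c — row 1: 17/2 = 17/2; row 2: entry -11/4 ≤ 0; row 3: (17/4)/(3/4) = 17/3; row 4: (39/4)/(5/4) = 39/5. Minimum is 17/3 at row 3 (d leaves); pivot element 3/4.
Divide row 3 by 3/4; eliminate column c from the other rows.
Row 2 update in column d: 0 − (-11/4)·(4/3) = 11/3.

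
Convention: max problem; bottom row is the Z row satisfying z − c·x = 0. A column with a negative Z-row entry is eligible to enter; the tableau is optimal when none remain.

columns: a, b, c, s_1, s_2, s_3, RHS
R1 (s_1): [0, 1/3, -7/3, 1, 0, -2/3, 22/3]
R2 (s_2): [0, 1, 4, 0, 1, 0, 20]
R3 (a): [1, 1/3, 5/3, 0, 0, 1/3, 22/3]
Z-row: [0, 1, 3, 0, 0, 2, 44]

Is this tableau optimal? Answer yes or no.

yes

Every Z-row coefficient is ≥ 0, so the tableau is optimal.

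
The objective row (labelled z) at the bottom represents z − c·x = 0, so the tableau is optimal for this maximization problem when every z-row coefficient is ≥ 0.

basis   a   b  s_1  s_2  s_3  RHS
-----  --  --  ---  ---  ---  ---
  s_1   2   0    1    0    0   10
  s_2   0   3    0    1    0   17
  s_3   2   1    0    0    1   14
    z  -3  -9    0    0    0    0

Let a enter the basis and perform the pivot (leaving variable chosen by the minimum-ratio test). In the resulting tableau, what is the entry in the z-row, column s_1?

3/2

Ratio test on column a — row 1: 10/2 = 5; row 2: entry 0 ≤ 0; row 3: 14/2 = 7. Minimum is 5 at row 1 (s_1 leaves); pivot element 2.
Divide row 1 by 2; eliminate column a from the other rows.
z-row update in column s_1: 0 − (-3)·(1/2) = 3/2.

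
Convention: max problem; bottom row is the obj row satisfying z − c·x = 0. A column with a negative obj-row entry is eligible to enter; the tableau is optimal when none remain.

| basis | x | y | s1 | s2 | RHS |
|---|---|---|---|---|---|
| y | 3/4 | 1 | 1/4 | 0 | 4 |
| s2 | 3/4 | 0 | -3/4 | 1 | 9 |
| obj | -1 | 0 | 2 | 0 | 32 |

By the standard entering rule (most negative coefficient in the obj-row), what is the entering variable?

x

Negative obj-row entries: x: -1.
The most negative is -1 in column x, so x enters.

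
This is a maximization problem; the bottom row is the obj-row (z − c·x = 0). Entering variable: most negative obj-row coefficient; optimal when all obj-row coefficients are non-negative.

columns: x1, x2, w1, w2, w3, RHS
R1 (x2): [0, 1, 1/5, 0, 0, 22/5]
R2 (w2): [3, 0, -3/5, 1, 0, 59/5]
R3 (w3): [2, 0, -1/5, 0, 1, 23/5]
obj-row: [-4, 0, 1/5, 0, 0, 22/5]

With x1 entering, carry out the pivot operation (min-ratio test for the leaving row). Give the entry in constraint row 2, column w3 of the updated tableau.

Ratio test on column x1 — row 1: entry 0 ≤ 0; row 2: (59/5)/3 = 59/15; row 3: (23/5)/2 = 23/10. Minimum is 23/10 at row 3 (w3 leaves); pivot element 2.
Divide row 3 by 2; eliminate column x1 from the other rows.
Row 2 update in column w3: 0 − 3·(1/2) = -3/2.

-3/2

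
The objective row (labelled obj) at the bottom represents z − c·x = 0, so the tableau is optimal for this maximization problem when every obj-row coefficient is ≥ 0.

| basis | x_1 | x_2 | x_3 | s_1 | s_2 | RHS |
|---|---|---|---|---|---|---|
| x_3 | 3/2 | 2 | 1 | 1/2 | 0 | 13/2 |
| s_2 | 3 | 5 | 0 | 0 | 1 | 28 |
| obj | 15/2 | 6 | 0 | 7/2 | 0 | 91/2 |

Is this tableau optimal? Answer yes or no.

Every obj-row coefficient is ≥ 0, so the tableau is optimal.

yes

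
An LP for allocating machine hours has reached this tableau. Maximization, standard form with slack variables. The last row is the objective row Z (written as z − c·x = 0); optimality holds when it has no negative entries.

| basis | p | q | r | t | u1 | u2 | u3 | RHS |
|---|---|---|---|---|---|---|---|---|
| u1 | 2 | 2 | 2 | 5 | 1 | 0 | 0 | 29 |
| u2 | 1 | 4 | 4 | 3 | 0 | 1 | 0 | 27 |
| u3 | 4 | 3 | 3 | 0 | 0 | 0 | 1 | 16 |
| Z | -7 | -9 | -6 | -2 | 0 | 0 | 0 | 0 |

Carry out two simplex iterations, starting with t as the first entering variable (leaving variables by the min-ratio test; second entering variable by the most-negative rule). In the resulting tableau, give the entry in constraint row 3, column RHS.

Ratio test on column t — row 1: 29/5 = 29/5; row 2: 27/3 = 9; row 3: entry 0 ≤ 0. Minimum is 29/5 at row 1 (u1 leaves); pivot element 5.
Divide row 1 by 5; eliminate column t from the other rows.
Second iteration: most negative Z-row entry is -41/5 in column q, so q enters.
Ratio test on column q — row 1: (29/5)/(2/5) = 29/2; row 2: (48/5)/(14/5) = 24/7; row 3: 16/3 = 16/3. Minimum is 24/7 at row 2 (u2 leaves); pivot element 14/5.
Divide row 2 by 14/5; eliminate column q from the other rows.
After both pivots, the entry at constraint row 3, column RHS is 40/7.

40/7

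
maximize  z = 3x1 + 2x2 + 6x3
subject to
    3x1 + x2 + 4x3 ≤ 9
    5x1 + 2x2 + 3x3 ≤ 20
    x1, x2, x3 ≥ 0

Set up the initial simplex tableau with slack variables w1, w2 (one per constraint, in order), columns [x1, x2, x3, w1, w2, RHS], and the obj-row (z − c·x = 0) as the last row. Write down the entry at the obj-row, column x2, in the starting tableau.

-2

The obj-row carries the negated objective coefficients: the x2 entry is -2.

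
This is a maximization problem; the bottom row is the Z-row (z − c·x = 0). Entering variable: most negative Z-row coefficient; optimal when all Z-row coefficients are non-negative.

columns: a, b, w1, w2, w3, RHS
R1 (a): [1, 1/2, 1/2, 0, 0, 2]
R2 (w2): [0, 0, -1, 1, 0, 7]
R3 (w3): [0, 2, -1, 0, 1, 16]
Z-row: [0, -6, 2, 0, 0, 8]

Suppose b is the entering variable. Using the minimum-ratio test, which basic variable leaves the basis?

a

Column b entries and ratios — a: 2/(1/2) = 4; w2: 0 ≤ 0, skip; w3: 16/2 = 8.
Smallest ratio is 4 in the row of a, so a leaves.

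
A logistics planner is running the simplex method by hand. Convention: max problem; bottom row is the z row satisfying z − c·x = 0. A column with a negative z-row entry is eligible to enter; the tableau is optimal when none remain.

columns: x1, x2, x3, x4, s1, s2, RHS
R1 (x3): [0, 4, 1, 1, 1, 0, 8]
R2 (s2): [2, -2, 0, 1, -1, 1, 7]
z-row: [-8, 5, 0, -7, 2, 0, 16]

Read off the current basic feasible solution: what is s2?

7

s2 is basic (row 2); its value is the RHS of that row, 7.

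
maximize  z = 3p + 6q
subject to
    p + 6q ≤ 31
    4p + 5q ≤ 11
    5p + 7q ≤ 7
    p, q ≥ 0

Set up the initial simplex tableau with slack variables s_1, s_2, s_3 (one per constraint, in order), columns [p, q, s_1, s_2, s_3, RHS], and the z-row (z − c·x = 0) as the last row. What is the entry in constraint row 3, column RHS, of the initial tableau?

7

The RHS of constraint 3 is b_3 = 7.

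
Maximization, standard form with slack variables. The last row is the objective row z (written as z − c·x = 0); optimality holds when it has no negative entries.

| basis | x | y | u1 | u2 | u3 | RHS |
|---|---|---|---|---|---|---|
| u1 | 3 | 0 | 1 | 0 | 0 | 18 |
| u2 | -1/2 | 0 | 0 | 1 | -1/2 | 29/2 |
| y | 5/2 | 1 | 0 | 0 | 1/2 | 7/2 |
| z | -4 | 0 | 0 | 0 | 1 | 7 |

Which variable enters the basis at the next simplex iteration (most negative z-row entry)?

x

Negative z-row entries: x: -4.
The most negative is -4 in column x, so x enters.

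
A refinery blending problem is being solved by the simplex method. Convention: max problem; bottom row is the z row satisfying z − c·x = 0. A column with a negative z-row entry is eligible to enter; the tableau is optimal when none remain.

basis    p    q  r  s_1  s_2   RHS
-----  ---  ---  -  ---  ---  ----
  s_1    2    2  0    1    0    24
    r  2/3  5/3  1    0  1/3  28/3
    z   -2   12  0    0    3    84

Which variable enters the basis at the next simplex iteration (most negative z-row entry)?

p

Negative z-row entries: p: -2.
The most negative is -2 in column p, so p enters.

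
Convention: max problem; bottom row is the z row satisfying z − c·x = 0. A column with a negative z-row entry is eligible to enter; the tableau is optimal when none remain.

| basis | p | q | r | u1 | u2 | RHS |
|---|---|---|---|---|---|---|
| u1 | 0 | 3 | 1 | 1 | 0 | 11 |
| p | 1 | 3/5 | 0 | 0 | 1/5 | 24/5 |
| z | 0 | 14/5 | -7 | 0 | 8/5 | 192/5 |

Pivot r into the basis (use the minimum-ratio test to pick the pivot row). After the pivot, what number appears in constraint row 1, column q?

Ratio test on column r — row 1: 11/1 = 11; row 2: entry 0 ≤ 0. Minimum is 11 at row 1 (u1 leaves); pivot element 1.
Divide row 1 by 1; eliminate column r from the other rows.
In the new row 1, the q entry is the old entry divided by the pivot: 3/1 = 3.

3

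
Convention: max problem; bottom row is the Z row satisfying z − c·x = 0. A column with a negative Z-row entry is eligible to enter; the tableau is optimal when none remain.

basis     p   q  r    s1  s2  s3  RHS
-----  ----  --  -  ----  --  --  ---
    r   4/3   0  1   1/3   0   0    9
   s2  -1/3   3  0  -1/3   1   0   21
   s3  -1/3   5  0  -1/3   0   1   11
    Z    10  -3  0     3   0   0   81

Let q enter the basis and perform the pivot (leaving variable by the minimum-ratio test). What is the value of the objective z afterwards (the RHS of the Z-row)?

Ratio test on column q — row 1: entry 0 ≤ 0; row 2: 21/3 = 7; row 3: 11/5 = 11/5. Minimum is 11/5 at row 3 (s3 leaves); pivot element 5.
Pivot on row 3; the Z-row RHS becomes 81 − (-3)·(11/5) = 438/5.

438/5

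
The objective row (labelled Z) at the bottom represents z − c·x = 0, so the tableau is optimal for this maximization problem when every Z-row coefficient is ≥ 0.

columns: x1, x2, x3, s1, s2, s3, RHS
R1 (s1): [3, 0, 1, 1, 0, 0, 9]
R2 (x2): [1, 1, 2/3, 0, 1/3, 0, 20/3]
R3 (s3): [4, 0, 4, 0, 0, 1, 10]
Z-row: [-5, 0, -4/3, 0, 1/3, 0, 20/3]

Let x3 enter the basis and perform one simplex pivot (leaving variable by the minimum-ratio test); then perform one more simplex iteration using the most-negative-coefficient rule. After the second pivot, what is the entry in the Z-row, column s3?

Ratio test on column x3 — row 1: 9/1 = 9; row 2: (20/3)/(2/3) = 10; row 3: 10/4 = 5/2. Minimum is 5/2 at row 3 (s3 leaves); pivot element 4.
Divide row 3 by 4; eliminate column x3 from the other rows.
Second iteration: most negative Z-row entry is -11/3 in column x1, so x1 enters.
Ratio test on column x1 — row 1: (13/2)/2 = 13/4; row 2: 5/(1/3) = 15; row 3: (5/2)/1 = 5/2. Minimum is 5/2 at row 3 (x3 leaves); pivot element 1.
Divide row 3 by 1; eliminate column x1 from the other rows.
After both pivots, the entry at the Z-row, column s3 is 5/4.

5/4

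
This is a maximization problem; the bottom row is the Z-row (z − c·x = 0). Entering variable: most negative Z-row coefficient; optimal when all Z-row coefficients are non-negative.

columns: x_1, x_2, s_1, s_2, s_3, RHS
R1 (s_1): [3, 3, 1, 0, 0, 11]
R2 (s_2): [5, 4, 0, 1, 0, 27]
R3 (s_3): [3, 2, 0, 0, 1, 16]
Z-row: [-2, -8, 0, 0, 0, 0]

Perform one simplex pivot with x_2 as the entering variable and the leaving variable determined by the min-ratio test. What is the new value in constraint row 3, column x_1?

Ratio test on column x_2 — row 1: 11/3 = 11/3; row 2: 27/4 = 27/4; row 3: 16/2 = 8. Minimum is 11/3 at row 1 (s_1 leaves); pivot element 3.
Divide row 1 by 3; eliminate column x_2 from the other rows.
Row 3 update in column x_1: 3 − 2·1 = 1.

1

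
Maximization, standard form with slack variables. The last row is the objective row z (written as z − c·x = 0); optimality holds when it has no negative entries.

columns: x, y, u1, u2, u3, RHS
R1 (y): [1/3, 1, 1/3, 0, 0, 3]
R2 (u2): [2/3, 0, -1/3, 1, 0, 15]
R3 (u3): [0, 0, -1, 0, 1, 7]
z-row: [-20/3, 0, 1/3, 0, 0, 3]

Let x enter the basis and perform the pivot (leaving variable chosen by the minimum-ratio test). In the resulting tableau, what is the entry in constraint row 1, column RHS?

Ratio test on column x — row 1: 3/(1/3) = 9; row 2: 15/(2/3) = 45/2; row 3: entry 0 ≤ 0. Minimum is 9 at row 1 (y leaves); pivot element 1/3.
Divide row 1 by 1/3; eliminate column x from the other rows.
In the new row 1, the RHS entry is the old entry divided by the pivot: 3/(1/3) = 9.

9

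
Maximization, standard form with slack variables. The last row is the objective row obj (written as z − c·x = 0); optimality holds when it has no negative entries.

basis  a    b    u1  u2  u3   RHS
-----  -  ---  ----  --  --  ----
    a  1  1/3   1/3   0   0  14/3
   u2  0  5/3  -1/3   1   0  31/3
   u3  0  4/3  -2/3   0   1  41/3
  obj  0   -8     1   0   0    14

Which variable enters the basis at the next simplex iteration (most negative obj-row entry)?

Negative obj-row entries: b: -8.
The most negative is -8 in column b, so b enters.

b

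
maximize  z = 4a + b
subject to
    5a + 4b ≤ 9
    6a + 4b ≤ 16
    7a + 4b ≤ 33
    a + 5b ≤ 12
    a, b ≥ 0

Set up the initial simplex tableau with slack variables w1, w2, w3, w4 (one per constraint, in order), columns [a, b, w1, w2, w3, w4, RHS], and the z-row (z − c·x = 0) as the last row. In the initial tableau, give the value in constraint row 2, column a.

Constraint 2 has coefficient 6 on a.

6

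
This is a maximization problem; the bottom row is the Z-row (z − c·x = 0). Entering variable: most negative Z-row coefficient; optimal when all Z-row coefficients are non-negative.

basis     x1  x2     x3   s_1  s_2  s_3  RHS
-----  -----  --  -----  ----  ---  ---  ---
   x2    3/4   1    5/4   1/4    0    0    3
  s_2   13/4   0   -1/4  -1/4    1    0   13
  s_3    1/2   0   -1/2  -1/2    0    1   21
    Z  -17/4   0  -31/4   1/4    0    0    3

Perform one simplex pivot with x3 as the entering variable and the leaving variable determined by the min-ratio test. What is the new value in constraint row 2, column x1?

Ratio test on column x3 — row 1: 3/(5/4) = 12/5; row 2: entry -1/4 ≤ 0; row 3: entry -1/2 ≤ 0. Minimum is 12/5 at row 1 (x2 leaves); pivot element 5/4.
Divide row 1 by 5/4; eliminate column x3 from the other rows.
Row 2 update in column x1: 13/4 − (-1/4)·(3/5) = 17/5.

17/5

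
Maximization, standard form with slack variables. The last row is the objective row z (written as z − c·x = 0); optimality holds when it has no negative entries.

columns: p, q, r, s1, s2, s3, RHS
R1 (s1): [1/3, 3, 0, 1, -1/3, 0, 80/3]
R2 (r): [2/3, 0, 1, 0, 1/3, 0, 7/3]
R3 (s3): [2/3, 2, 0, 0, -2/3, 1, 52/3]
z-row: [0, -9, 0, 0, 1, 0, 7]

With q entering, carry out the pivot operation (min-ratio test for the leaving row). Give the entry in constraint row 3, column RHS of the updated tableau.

Ratio test on column q — row 1: (80/3)/3 = 80/9; row 2: entry 0 ≤ 0; row 3: (52/3)/2 = 26/3. Minimum is 26/3 at row 3 (s3 leaves); pivot element 2.
Divide row 3 by 2; eliminate column q from the other rows.
In the new row 3, the RHS entry is the old entry divided by the pivot: (52/3)/2 = 26/3.

26/3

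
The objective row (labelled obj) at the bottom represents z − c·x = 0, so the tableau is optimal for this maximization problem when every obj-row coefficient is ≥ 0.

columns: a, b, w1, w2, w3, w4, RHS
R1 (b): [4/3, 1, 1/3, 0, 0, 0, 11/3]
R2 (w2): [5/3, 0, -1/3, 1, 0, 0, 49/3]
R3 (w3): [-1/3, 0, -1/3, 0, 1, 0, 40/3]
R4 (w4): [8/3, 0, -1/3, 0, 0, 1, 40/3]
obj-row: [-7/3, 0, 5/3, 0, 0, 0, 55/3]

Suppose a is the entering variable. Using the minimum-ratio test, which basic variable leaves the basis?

Column a entries and ratios — b: (11/3)/(4/3) = 11/4; w2: (49/3)/(5/3) = 49/5; w3: -1/3 ≤ 0, skip; w4: (40/3)/(8/3) = 5.
Smallest ratio is 11/4 in the row of b, so b leaves.

b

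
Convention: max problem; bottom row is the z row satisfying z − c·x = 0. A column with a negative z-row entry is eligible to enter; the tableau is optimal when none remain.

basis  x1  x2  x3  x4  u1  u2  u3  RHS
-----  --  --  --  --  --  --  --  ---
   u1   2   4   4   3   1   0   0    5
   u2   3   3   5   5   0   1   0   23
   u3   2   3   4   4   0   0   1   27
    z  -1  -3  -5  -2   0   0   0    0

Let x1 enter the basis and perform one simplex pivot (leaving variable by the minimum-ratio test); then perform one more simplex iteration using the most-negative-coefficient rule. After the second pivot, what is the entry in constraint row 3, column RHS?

22

Ratio test on column x1 — row 1: 5/2 = 5/2; row 2: 23/3 = 23/3; row 3: 27/2 = 27/2. Minimum is 5/2 at row 1 (u1 leaves); pivot element 2.
Divide row 1 by 2; eliminate column x1 from the other rows.
Second iteration: most negative z-row entry is -3 in column x3, so x3 enters.
Ratio test on column x3 — row 1: (5/2)/2 = 5/4; row 2: entry -1 ≤ 0; row 3: entry 0 ≤ 0. Minimum is 5/4 at row 1 (x1 leaves); pivot element 2.
Divide row 1 by 2; eliminate column x3 from the other rows.
After both pivots, the entry at constraint row 3, column RHS is 22.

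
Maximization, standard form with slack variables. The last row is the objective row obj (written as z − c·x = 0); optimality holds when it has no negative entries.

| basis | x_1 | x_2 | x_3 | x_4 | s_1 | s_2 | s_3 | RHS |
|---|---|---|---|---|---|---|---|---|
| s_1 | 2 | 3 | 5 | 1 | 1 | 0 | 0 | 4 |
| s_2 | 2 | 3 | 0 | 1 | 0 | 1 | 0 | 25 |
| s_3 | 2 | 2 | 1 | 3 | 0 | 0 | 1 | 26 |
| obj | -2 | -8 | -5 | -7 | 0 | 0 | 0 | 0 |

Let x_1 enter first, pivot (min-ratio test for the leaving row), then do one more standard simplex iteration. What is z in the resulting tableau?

Ratio test on column x_1 — row 1: 4/2 = 2; row 2: 25/2 = 25/2; row 3: 26/2 = 13. Minimum is 2 at row 1 (s_1 leaves); pivot element 2.
Pivot on row 1; the obj-row RHS becomes 0 − (-2)·2 = 4.
Next entering variable (most negative obj-row entry -6): x_4.
Ratio test on column x_4 — row 1: 2/(1/2) = 4; row 2: entry 0 ≤ 0; row 3: 22/2 = 11. Minimum is 4 at row 1 (x_1 leaves); pivot element 1/2.
After the second pivot the obj-row RHS is 4 − (-6)·4 = 28.

28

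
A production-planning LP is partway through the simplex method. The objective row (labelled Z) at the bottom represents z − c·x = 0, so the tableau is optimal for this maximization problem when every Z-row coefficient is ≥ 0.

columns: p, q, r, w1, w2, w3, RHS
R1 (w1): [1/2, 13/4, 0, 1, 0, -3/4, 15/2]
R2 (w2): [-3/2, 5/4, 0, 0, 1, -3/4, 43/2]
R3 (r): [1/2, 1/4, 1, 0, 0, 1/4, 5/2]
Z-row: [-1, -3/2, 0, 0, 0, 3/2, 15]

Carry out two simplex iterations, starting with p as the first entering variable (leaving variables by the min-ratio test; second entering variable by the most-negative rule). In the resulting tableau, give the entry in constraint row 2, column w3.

Ratio test on column p — row 1: (15/2)/(1/2) = 15; row 2: entry -3/2 ≤ 0; row 3: (5/2)/(1/2) = 5. Minimum is 5 at row 3 (r leaves); pivot element 1/2.
Divide row 3 by 1/2; eliminate column p from the other rows.
Second iteration: most negative Z-row entry is -1 in column q, so q enters.
Ratio test on column q — row 1: 5/3 = 5/3; row 2: 29/2 = 29/2; row 3: 5/(1/2) = 10. Minimum is 5/3 at row 1 (w1 leaves); pivot element 3.
Divide row 1 by 3; eliminate column q from the other rows.
After both pivots, the entry at constraint row 2, column w3 is 2/3.

2/3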